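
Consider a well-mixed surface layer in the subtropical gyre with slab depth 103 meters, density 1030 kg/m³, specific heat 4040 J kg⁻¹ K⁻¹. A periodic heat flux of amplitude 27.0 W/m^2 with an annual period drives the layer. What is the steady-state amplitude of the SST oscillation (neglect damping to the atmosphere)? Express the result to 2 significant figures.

0.32 K

Areal heat capacity C = ρ c_p D = 1030 × 4040 × 103 = 4.29×10^8 J/(m^2 K).
Angular frequency ω = 2π / T = 2π / 3.15×10^7 s = 1.99×10^-7 s⁻¹.
Cω = 4.29×10^8 × 1.99×10^-7 = 85.4 W/(m²·K).
Amplitude A = F₀ / (Cω) = 27.0 / 85.4 = 0.316 K.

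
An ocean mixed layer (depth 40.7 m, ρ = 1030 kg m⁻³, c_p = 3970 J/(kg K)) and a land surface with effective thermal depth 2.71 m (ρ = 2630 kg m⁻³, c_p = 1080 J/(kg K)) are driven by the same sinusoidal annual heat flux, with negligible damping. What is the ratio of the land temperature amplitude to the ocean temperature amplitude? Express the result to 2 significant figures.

22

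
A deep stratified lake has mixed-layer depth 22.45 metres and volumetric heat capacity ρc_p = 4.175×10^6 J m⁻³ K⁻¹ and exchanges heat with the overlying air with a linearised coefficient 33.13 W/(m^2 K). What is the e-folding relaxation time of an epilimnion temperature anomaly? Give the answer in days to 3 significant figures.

Areal heat capacity C = ρc_p × D = 4.175×10^6 × 22.45 = 9.37×10^7 J/(m^2 K).
Relaxation time τ = C / λ = 9.37×10^7 / 33.13 = 2.83×10^6 s.
In days: 2.83×10^6 s / (86400 s/day) = 32.7 days.

32.7 days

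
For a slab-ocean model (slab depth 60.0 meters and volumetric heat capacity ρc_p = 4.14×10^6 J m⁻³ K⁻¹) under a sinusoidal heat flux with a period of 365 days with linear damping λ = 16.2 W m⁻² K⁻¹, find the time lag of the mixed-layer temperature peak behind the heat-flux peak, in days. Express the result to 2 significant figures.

Areal heat capacity C = ρc_p × D = 4.14×10^6 × 60.0 = 2.48×10^8 J m⁻² K⁻¹.
ω = 2π / 3.15×10^7 s = 1.99×10^-7 s⁻¹.
Phase lag φ = arctan(Cω/λ) = arctan(49.5/16.2) = 1.25 rad.
Time lag = φ / ω = 1.25 / 1.99×10^-7 = 6.30×10^6 s = 72.9 days.

73 days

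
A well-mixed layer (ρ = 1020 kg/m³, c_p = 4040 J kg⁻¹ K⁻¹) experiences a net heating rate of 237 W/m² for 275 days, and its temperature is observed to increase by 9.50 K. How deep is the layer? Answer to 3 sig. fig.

144 m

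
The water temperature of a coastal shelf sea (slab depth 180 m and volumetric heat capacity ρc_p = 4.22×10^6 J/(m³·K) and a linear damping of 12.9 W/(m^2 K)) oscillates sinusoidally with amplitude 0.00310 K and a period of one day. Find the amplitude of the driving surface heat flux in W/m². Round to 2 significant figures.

170

Areal heat capacity C = ρc_p × D = 4.22×10^6 × 180 = 7.60×10^8 J/(m^2 K).
ω = 2π / 86400 s = 7.27×10^-5 s⁻¹.
√((Cω)² + λ²) = √((55200)² + 12.9²) = 55200 W/(m²·K).
F₀ = A × √((Cω)²+λ²) = 0.00310 × 55200 = 171 W/m².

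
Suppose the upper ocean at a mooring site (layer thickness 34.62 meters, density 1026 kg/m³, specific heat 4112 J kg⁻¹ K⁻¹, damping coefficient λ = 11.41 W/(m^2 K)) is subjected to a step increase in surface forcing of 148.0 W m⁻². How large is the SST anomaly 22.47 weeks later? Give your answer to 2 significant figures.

8.5 K

Areal heat capacity C = ρ c_p D = 1026 × 4112 × 34.62 = 1.46×10^8 J m⁻² K⁻¹.
τ = C / λ = 1.46×10^8 / 11.41 = 1.28×10^7 s.
Equilibrium anomaly ΔT_eq = F / λ = 148.0 / 11.41 = 13.0 K.
t = 22.47 weeks = 1.36×10^7 s, so t/τ = 1.06.
ΔT(t) = ΔT_eq (1 − e^(−t/τ)) = 13.0 × (1 − e^−1.06) = 8.48 K.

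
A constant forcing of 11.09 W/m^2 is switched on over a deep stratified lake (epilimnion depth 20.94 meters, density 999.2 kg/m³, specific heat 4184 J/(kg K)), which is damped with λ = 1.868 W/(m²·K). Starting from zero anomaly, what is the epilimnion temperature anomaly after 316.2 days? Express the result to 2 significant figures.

2.6 K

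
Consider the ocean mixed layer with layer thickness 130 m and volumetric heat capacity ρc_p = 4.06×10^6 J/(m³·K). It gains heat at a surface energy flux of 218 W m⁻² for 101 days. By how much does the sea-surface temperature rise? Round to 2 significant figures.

3.6 K

Areal heat capacity C = ρc_p × D = 4.06×10^6 × 130 = 5.28×10^8 J/(m^2 K).
Net heat input Q = F Δt = 218 × (101 days × 86400 s/day) = 1.90×10^9 J/m².
ΔT = Q / C = 1.90×10^9 / 5.28×10^8 = 3.60 K.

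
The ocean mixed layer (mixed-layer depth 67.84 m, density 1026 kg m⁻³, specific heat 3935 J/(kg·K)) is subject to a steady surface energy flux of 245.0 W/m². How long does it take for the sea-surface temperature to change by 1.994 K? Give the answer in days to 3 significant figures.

Areal heat capacity C = ρ c_p D = 1026 × 3935 × 67.84 = 2.74×10^8 J m⁻² K⁻¹.
Time required: Δt = C ΔT / F = 2.74×10^8 × 1.994 / 245.0 = 2.23×10^6 s.
In days: 2.23×10^6 s / (86400 s/day) = 25.8 days.

25.8 days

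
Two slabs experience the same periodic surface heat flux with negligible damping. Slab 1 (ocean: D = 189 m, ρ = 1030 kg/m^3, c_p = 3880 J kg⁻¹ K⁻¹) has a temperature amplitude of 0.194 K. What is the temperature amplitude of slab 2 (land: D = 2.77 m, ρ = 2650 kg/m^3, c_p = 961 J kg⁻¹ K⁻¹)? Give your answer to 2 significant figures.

C_ocean = 7.55×10^8 J/(m²·K); C_land = 7.05×10^6 J/(m²·K).
A ∝ 1/C ⇒ A_land = A_ocean × C_ocean/C_land = 0.194 × 107 = 20.8 K.

21 K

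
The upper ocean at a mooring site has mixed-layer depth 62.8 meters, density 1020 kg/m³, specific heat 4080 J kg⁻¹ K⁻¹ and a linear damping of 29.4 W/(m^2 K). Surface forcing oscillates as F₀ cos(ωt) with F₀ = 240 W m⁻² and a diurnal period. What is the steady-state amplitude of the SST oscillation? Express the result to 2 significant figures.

Areal heat capacity C = ρ c_p D = 1020 × 4080 × 62.8 = 2.61×10^8 J m⁻² K⁻¹.
Angular frequency ω = 2π / T = 2π / 86400 s = 7.27×10^-5 s⁻¹.
√((Cω)² + λ²) = √((19000)² + 29.4²) = 19000 W/(m²·K).
Amplitude A = F₀ / √((Cω)²+λ²) = 240 / 19000 = 0.0126 K.

0.013 K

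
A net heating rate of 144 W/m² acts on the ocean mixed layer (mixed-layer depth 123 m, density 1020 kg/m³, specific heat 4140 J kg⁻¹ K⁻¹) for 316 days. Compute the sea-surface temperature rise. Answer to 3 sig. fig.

Areal heat capacity C = ρ c_p D = 1020 × 4140 × 123 = 5.19×10^8 J/(m²·K).
Net heat input Q = F Δt = 144 × (316 days × 86400 s/day) = 3.93×10^9 J/m².
ΔT = Q / C = 3.93×10^9 / 5.19×10^8 = 7.57 K.

7.57 K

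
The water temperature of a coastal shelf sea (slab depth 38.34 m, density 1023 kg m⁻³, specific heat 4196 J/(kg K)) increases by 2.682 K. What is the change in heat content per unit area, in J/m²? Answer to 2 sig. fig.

4.4×10^8

Areal heat capacity C = ρ c_p D = 1023 × 4196 × 38.34 = 1.65×10^8 J m⁻² K⁻¹.
ΔQ = C ΔT = 1.65×10^8 × 2.682 = 4.41×10^8 J/m².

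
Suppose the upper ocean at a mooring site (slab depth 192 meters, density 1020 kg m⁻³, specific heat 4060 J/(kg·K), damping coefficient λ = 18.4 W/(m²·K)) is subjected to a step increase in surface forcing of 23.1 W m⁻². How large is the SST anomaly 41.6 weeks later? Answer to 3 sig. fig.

Areal heat capacity C = ρ c_p D = 1020 × 4060 × 192 = 7.95×10^8 J m⁻² K⁻¹.
τ = C / λ = 7.95×10^8 / 18.4 = 4.32×10^7 s.
Equilibrium anomaly ΔT_eq = F / λ = 23.1 / 18.4 = 1.26 K.
t = 41.6 weeks = 2.52×10^7 s, so t/τ = 0.582.
ΔT(t) = ΔT_eq (1 − e^(−t/τ)) = 1.26 × (1 − e^−0.582) = 0.554 K.

0.554 K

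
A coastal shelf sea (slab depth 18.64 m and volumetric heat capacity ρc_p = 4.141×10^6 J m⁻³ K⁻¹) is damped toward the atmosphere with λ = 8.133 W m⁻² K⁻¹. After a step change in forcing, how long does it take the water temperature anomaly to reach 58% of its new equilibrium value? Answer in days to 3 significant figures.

95.3 days

Areal heat capacity C = ρc_p × D = 4.141×10^6 × 18.64 = 7.72×10^7 J m⁻² K⁻¹.
τ = C / λ = 7.72×10^7 / 8.133 = 9.49×10^6 s.
Fraction reached: 1 − e^(−t/τ) = 0.58 ⇒ t = −τ ln(1 − 0.58) = τ × 0.868.
t = 8.23×10^6 s = 95.3 days.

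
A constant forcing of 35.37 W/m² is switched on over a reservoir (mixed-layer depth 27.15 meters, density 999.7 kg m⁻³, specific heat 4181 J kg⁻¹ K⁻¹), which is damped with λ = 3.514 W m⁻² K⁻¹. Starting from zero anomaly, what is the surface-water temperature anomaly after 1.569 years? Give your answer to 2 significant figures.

Areal heat capacity C = ρ c_p D = 999.7 × 4181 × 27.15 = 1.13×10^8 J/(m²·K).
τ = C / λ = 1.13×10^8 / 3.514 = 3.23×10^7 s.
Equilibrium anomaly ΔT_eq = F / λ = 35.37 / 3.514 = 10.1 K.
t = 1.569 years = 4.95×10^7 s, so t/τ = 1.53.
ΔT(t) = ΔT_eq (1 − e^(−t/τ)) = 10.1 × (1 − e^−1.53) = 7.89 K.

7.9 K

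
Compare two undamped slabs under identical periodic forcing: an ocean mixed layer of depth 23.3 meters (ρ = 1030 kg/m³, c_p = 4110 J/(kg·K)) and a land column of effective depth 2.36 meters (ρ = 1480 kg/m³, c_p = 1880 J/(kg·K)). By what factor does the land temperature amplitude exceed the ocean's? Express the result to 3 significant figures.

15.0

C_ocean = 1030 × 4110 × 23.3 = 9.86×10^7 J/(m²·K).
C_land = 1480 × 1880 × 2.36 = 6.57×10^6 J/(m²·K).
Undamped amplitude ∝ 1/C, so A_land/A_ocean = C_ocean/C_land = 15.0.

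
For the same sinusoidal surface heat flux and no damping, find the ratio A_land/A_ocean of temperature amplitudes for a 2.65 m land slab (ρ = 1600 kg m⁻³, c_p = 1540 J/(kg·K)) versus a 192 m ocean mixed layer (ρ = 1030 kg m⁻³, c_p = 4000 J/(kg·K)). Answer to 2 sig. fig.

120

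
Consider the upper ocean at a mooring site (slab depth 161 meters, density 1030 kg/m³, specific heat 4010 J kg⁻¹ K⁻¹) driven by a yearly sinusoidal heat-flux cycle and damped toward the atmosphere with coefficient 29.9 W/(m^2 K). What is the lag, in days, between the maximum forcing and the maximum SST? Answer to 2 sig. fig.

Areal heat capacity C = ρ c_p D = 1030 × 4010 × 161 = 6.65×10^8 J/(m²·K).
ω = 2π / 3.15×10^7 s = 1.99×10^-7 s⁻¹.
Phase lag φ = arctan(Cω/λ) = arctan(132/29.9) = 1.35 rad.
Time lag = φ / ω = 1.35 / 1.99×10^-7 = 6.77×10^6 s = 78.4 days.

78 days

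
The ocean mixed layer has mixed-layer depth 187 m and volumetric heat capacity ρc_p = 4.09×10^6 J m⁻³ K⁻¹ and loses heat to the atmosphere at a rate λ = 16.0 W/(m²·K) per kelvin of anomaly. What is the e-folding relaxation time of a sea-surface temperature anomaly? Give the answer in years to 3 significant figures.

Areal heat capacity C = ρc_p × D = 4.09×10^6 × 187 = 7.65×10^8 J/(m^2 K).
Relaxation time τ = C / λ = 7.65×10^8 / 16.0 = 4.78×10^7 s.
In years: 4.78×10^7 s / (3.156×10^7 s/year) = 1.51 years.

1.51 years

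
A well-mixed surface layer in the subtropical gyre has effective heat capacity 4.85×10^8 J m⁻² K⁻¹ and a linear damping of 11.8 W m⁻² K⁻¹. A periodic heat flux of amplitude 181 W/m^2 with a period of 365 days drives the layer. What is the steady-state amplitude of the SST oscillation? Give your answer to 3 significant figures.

Areal heat capacity C = 4.85×10^8 J m⁻² K⁻¹ (given).
Angular frequency ω = 2π / T = 2π / 3.15×10^7 s = 1.99×10^-7 s⁻¹.
√((Cω)² + λ²) = √((96.6)² + 11.8²) = 97.3 W/(m²·K).
Amplitude A = F₀ / √((Cω)²+λ²) = 181 / 97.3 = 1.86 K.

1.86 K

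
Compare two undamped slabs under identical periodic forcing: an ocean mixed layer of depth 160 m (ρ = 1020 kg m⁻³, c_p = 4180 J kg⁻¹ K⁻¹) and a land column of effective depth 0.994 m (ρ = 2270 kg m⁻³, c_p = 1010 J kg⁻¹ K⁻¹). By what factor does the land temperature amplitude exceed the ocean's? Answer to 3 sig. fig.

299

C_ocean = 1020 × 4180 × 160 = 6.82×10^8 J/(m²·K).
C_land = 2270 × 1010 × 0.994 = 2.28×10^6 J/(m²·K).
Undamped amplitude ∝ 1/C, so A_land/A_ocean = C_ocean/C_land = 299.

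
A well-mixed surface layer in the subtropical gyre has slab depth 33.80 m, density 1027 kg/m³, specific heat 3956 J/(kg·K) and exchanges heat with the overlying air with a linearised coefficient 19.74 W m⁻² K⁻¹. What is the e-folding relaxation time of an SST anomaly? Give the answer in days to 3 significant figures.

80.5 days

Areal heat capacity C = ρ c_p D = 1027 × 3956 × 33.80 = 1.37×10^8 J/(m^2 K).
Relaxation time τ = C / λ = 1.37×10^8 / 19.74 = 6.96×10^6 s.
In days: 6.96×10^6 s / (86400 s/day) = 80.5 days.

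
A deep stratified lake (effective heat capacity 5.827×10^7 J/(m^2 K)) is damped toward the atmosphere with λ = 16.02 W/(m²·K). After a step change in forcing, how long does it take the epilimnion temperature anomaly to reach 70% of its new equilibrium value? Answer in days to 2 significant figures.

Areal heat capacity C = 5.827×10^7 J/(m^2 K) (given).
τ = C / λ = 5.83×10^7 / 16.02 = 3.64×10^6 s.
Fraction reached: 1 − e^(−t/τ) = 0.70 ⇒ t = −τ ln(1 − 0.70) = τ × 1.20.
t = 4.38×10^6 s = 50.7 days.

51 days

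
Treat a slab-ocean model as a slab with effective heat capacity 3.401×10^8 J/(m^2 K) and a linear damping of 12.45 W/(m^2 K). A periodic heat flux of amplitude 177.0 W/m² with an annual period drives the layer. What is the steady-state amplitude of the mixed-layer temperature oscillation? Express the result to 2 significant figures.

2.6 K

Areal heat capacity C = 3.401×10^8 J/(m^2 K) (given).
Angular frequency ω = 2π / T = 2π / 3.15×10^7 s = 1.99×10^-7 s⁻¹.
√((Cω)² + λ²) = √((67.8)² + 12.45²) = 68.9 W/(m²·K).
Amplitude A = F₀ / √((Cω)²+λ²) = 177.0 / 68.9 = 2.57 K.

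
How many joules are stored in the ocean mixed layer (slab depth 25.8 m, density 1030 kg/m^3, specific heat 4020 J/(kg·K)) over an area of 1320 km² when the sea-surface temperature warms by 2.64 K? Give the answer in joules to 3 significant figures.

3.72×10^17 J

Areal heat capacity C = ρ c_p D = 1030 × 4020 × 25.8 = 1.07×10^8 J/(m²·K).
Heat per unit area: q = C ΔT = 1.07×10^8 × 2.64 = 2.82×10^8 J/m².
Total heat: Q = q × A = 2.82×10^8 × (1320 × 10⁶ m²) = 3.72×10^17 J.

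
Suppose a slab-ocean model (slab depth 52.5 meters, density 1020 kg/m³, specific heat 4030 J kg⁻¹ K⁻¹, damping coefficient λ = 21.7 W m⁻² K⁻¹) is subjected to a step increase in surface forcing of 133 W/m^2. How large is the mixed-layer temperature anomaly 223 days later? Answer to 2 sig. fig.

5.2 K

Areal heat capacity C = ρ c_p D = 1020 × 4030 × 52.5 = 2.16×10^8 J/(m^2 K).
τ = C / λ = 2.16×10^8 / 21.7 = 9.94×10^6 s.
Equilibrium anomaly ΔT_eq = F / λ = 133 / 21.7 = 6.13 K.
t = 223 days = 1.93×10^7 s, so t/τ = 1.94.
ΔT(t) = ΔT_eq (1 − e^(−t/τ)) = 6.13 × (1 − e^−1.94) = 5.25 K.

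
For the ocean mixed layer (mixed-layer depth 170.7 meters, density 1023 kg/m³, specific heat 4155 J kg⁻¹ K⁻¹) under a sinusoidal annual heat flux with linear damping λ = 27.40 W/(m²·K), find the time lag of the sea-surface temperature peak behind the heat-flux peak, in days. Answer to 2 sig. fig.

Areal heat capacity C = ρ c_p D = 1023 × 4155 × 170.7 = 7.26×10^8 J m⁻² K⁻¹.
ω = 2π / 3.15×10^7 s = 1.99×10^-7 s⁻¹.
Phase lag φ = arctan(Cω/λ) = arctan(145/27.40) = 1.38 rad.
Time lag = φ / ω = 1.38 / 1.99×10^-7 = 6.94×10^6 s = 80.4 days.

80 days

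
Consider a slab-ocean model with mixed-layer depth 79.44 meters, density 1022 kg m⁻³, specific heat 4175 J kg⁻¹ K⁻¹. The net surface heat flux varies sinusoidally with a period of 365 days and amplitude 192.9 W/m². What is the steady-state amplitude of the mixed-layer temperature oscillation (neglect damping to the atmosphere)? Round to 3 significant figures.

Areal heat capacity C = ρ c_p D = 1022 × 4175 × 79.44 = 3.39×10^8 J/(m^2 K).
Angular frequency ω = 2π / T = 2π / 3.15×10^7 s = 1.99×10^-7 s⁻¹.
Cω = 3.39×10^8 × 1.99×10^-7 = 67.5 W/(m²·K).
Amplitude A = F₀ / (Cω) = 192.9 / 67.5 = 2.86 K.

2.86 K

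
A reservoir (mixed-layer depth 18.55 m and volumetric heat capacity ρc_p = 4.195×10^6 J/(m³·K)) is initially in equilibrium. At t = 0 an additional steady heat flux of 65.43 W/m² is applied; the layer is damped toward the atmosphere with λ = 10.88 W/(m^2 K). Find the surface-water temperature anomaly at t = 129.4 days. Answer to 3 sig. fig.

4.75 K

Areal heat capacity C = ρc_p × D = 4.195×10^6 × 18.55 = 7.78×10^7 J/(m^2 K).
τ = C / λ = 7.78×10^7 / 10.88 = 7.15×10^6 s.
Equilibrium anomaly ΔT_eq = F / λ = 65.43 / 10.88 = 6.01 K.
t = 129.4 days = 1.12×10^7 s, so t/τ = 1.56.
ΔT(t) = ΔT_eq (1 − e^(−t/τ)) = 6.01 × (1 − e^−1.56) = 4.75 K.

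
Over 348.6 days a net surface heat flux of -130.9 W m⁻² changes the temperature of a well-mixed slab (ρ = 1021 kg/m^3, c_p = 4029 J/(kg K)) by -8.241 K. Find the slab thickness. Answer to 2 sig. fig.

Heat input Q = F Δt = -130.9 × 3.01×10^7 s = -3.94×10^9 J/m².
Required areal heat capacity C = Q / ΔT = 4.78×10^8 J/(m²·K).
Depth D = C / (ρ c_p) = 4.78×10^8 / (1021 × 4029) = 116 m.

120 m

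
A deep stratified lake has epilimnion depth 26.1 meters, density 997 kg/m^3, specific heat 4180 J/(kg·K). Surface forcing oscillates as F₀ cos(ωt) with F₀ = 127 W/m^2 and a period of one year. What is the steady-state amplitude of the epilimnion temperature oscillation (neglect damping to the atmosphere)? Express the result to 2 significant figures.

5.9 K

Areal heat capacity C = ρ c_p D = 997 × 4180 × 26.1 = 1.09×10^8 J/(m²·K).
Angular frequency ω = 2π / T = 2π / 3.15×10^7 s = 1.99×10^-7 s⁻¹.
Cω = 1.09×10^8 × 1.99×10^-7 = 21.7 W/(m²·K).
Amplitude A = F₀ / (Cω) = 127 / 21.7 = 5.86 K.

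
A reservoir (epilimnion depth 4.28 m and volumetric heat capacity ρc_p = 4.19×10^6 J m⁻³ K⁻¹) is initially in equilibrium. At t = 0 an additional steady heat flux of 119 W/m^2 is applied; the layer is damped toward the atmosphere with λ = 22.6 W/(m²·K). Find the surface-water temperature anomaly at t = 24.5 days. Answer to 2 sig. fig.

4.9 K

Areal heat capacity C = ρc_p × D = 4.19×10^6 × 4.28 = 1.79×10^7 J/(m^2 K).
τ = C / λ = 1.79×10^7 / 22.6 = 7.94×10^5 s.
Equilibrium anomaly ΔT_eq = F / λ = 119 / 22.6 = 5.27 K.
t = 24.5 days = 2.12×10^6 s, so t/τ = 2.67.
ΔT(t) = ΔT_eq (1 − e^(−t/τ)) = 5.27 × (1 − e^−2.67) = 4.90 K.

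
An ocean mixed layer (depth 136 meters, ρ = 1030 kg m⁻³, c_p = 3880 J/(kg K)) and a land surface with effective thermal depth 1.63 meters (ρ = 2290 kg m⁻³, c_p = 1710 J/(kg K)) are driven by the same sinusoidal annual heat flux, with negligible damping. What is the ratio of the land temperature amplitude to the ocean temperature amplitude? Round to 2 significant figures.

C_ocean = 1030 × 3880 × 136 = 5.44×10^8 J/(m²·K).
C_land = 2290 × 1710 × 1.63 = 6.38×10^6 J/(m²·K).
Undamped amplitude ∝ 1/C, so A_land/A_ocean = C_ocean/C_land = 85.2.

85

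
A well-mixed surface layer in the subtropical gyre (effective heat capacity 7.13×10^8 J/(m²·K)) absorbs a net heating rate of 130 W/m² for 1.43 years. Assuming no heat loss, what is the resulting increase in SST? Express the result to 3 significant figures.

Areal heat capacity C = 7.13×10^8 J/(m²·K) (given).
Net heat input Q = F Δt = 130 × (1.43 years × 3.156×10^7 s/year) = 5.87×10^9 J/m².
ΔT = Q / C = 5.87×10^9 / 7.13×10^8 = 8.23 K.

8.23 K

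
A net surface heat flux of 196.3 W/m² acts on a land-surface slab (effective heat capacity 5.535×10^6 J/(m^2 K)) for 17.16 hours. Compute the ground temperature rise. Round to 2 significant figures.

Areal heat capacity C = 5.535×10^6 J/(m^2 K) (given).
Net heat input Q = F Δt = 196.3 × (17.16 hours × 3600 s/hour) = 1.21×10^7 J/m².
ΔT = Q / C = 1.21×10^7 / 5.54×10^6 = 2.19 K.

2.2 K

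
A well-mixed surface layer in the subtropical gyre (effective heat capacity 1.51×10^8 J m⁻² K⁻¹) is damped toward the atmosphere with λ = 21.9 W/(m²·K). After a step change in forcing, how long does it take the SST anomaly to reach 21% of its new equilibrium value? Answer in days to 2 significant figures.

Areal heat capacity C = 1.51×10^8 J m⁻² K⁻¹ (given).
τ = C / λ = 1.51×10^8 / 21.9 = 6.89×10^6 s.
Fraction reached: 1 − e^(−t/τ) = 0.21 ⇒ t = −τ ln(1 − 0.21) = τ × 0.236.
t = 1.63×10^6 s = 18.8 days.

19 days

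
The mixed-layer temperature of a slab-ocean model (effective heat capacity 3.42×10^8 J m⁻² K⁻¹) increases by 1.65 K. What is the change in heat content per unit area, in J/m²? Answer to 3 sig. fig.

5.64×10^8

Areal heat capacity C = 3.42×10^8 J m⁻² K⁻¹ (given).
ΔQ = C ΔT = 3.42×10^8 × 1.65 = 5.64×10^8 J/m².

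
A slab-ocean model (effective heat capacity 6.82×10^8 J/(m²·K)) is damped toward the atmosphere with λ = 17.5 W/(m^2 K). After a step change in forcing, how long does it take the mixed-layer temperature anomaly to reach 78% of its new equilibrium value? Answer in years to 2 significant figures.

Areal heat capacity C = 6.82×10^8 J/(m²·K) (given).
τ = C / λ = 6.82×10^8 / 17.5 = 3.90×10^7 s.
Fraction reached: 1 − e^(−t/τ) = 0.78 ⇒ t = −τ ln(1 − 0.78) = τ × 1.51.
t = 5.90×10^7 s = 1.87 years.

1.9 years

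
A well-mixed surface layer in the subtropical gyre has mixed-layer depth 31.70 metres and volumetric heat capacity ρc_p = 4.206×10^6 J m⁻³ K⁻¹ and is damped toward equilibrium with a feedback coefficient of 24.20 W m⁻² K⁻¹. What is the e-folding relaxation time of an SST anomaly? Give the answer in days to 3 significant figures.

Areal heat capacity C = ρc_p × D = 4.206×10^6 × 31.70 = 1.33×10^8 J/(m^2 K).
Relaxation time τ = C / λ = 1.33×10^8 / 24.20 = 5.51×10^6 s.
In days: 5.51×10^6 s / (86400 s/day) = 63.8 days.

63.8 days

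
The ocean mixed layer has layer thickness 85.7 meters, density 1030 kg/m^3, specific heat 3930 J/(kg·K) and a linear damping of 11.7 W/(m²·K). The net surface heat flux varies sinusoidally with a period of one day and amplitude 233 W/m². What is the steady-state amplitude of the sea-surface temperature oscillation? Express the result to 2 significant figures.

0.0092 K

Areal heat capacity C = ρ c_p D = 1030 × 3930 × 85.7 = 3.47×10^8 J/(m^2 K).
Angular frequency ω = 2π / T = 2π / 86400 s = 7.27×10^-5 s⁻¹.
√((Cω)² + λ²) = √((25200)² + 11.7²) = 25200 W/(m²·K).
Amplitude A = F₀ / √((Cω)²+λ²) = 233 / 25200 = 0.00924 K.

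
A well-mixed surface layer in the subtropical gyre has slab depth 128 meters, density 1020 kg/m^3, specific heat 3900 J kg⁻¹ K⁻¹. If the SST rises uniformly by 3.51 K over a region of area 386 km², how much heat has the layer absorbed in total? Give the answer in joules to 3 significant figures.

6.90×10^17 J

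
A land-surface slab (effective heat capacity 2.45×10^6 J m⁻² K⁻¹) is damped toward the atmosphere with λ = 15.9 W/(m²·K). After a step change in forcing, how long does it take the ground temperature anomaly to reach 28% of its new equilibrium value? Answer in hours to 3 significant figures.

14.1 hours

Areal heat capacity C = 2.45×10^6 J m⁻² K⁻¹ (given).
τ = C / λ = 2.45×10^6 / 15.9 = 1.54×10^5 s.
Fraction reached: 1 − e^(−t/τ) = 0.28 ⇒ t = −τ ln(1 − 0.28) = τ × 0.329.
t = 50600 s = 14.1 hours.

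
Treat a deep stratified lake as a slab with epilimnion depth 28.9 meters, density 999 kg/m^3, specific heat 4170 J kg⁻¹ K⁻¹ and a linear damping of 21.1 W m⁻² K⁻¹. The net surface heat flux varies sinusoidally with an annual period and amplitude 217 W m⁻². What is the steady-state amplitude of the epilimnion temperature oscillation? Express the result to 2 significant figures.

Areal heat capacity C = ρ c_p D = 999 × 4170 × 28.9 = 1.20×10^8 J/(m²·K).
Angular frequency ω = 2π / T = 2π / 3.15×10^7 s = 1.99×10^-7 s⁻¹.
√((Cω)² + λ²) = √((24.0)² + 21.1²) = 31.9 W/(m²·K).
Amplitude A = F₀ / √((Cω)²+λ²) = 217 / 31.9 = 6.79 K.

6.8 K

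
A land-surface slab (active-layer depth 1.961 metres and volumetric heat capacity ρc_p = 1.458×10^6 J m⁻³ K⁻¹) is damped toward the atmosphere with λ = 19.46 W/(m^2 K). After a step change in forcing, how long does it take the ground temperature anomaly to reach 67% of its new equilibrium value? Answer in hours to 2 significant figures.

45 hours

Areal heat capacity C = ρc_p × D = 1.458×10^6 × 1.961 = 2.86×10^6 J/(m^2 K).
τ = C / λ = 2.86×10^6 / 19.46 = 1.47×10^5 s.
Fraction reached: 1 − e^(−t/τ) = 0.67 ⇒ t = −τ ln(1 − 0.67) = τ × 1.11.
t = 1.63×10^5 s = 45.2 hours.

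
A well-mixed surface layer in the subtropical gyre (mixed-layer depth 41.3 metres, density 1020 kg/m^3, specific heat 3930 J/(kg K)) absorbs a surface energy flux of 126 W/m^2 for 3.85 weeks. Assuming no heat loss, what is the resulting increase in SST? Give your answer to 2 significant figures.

Areal heat capacity C = ρ c_p D = 1020 × 3930 × 41.3 = 1.66×10^8 J/(m^2 K).
Net heat input Q = F Δt = 126 × (3.85 weeks × 6.048×10^5 s/week) = 2.93×10^8 J/m².
ΔT = Q / C = 2.93×10^8 / 1.66×10^8 = 1.77 K.

1.8 K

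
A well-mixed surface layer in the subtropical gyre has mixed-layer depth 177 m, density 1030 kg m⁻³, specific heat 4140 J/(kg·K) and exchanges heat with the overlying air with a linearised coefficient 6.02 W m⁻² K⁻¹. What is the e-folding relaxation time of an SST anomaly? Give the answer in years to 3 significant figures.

Areal heat capacity C = ρ c_p D = 1030 × 4140 × 177 = 7.55×10^8 J/(m²·K).
Relaxation time τ = C / λ = 7.55×10^8 / 6.02 = 1.25×10^8 s.
In years: 1.25×10^8 s / (3.156×10^7 s/year) = 3.97 years.

3.97 years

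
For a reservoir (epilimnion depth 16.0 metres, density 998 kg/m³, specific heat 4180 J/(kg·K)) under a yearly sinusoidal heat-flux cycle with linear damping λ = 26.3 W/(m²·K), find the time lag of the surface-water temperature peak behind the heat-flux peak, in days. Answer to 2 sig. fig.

Areal heat capacity C = ρ c_p D = 998 × 4180 × 16.0 = 6.67×10^7 J m⁻² K⁻¹.
ω = 2π / 3.15×10^7 s = 1.99×10^-7 s⁻¹.
Phase lag φ = arctan(Cω/λ) = arctan(13.3/26.3) = 0.468 rad.
Time lag = φ / ω = 0.468 / 1.99×10^-7 = 2.35×10^6 s = 27.2 days.

27 days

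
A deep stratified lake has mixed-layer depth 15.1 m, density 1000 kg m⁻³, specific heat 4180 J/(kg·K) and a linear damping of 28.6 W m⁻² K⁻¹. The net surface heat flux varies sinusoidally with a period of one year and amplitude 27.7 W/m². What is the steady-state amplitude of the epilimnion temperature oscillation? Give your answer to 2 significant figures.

0.89 K

Areal heat capacity C = ρ c_p D = 1000 × 4180 × 15.1 = 6.31×10^7 J/(m^2 K).
Angular frequency ω = 2π / T = 2π / 3.15×10^7 s = 1.99×10^-7 s⁻¹.
√((Cω)² + λ²) = √((12.6)² + 28.6²) = 31.2 W/(m²·K).
Amplitude A = F₀ / √((Cω)²+λ²) = 27.7 / 31.2 = 0.887 K.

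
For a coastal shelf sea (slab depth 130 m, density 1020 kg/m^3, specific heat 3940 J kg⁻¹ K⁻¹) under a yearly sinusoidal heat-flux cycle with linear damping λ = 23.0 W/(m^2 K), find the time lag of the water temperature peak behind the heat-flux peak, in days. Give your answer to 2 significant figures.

79 days

Areal heat capacity C = ρ c_p D = 1020 × 3940 × 130 = 5.22×10^8 J m⁻² K⁻¹.
ω = 2π / 3.15×10^7 s = 1.99×10^-7 s⁻¹.
Phase lag φ = arctan(Cω/λ) = arctan(104/23.0) = 1.35 rad.
Time lag = φ / ω = 1.35 / 1.99×10^-7 = 6.79×10^6 s = 78.6 days.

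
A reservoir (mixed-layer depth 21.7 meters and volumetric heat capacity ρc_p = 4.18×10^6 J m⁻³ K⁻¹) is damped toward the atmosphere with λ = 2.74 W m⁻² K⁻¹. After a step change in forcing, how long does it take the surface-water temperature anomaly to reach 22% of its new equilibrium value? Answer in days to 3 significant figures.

95.2 days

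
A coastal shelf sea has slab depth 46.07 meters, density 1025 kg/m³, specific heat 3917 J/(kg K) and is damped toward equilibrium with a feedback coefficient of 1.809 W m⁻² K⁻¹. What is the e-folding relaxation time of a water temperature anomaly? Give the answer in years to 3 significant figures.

Areal heat capacity C = ρ c_p D = 1025 × 3917 × 46.07 = 1.85×10^8 J m⁻² K⁻¹.
Relaxation time τ = C / λ = 1.85×10^8 / 1.809 = 1.02×10^8 s.
In years: 1.02×10^8 s / (3.156×10^7 s/year) = 3.24 years.

3.24 years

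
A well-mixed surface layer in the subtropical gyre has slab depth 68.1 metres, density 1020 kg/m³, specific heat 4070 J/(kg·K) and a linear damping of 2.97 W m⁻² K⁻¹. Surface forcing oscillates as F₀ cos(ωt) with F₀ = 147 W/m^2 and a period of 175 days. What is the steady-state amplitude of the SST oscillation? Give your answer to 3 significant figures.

1.25 K

Areal heat capacity C = ρ c_p D = 1020 × 4070 × 68.1 = 2.83×10^8 J m⁻² K⁻¹.
Angular frequency ω = 2π / T = 2π / 1.51×10^7 s = 4.16×10^-7 s⁻¹.
√((Cω)² + λ²) = √((117)² + 2.97²) = 118 W/(m²·K).
Amplitude A = F₀ / √((Cω)²+λ²) = 147 / 118 = 1.25 K.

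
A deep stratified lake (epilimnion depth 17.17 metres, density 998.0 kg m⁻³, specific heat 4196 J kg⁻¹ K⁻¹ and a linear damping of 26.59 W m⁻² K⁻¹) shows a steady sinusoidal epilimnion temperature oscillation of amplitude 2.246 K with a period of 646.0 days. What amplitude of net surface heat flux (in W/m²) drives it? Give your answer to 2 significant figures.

62

Areal heat capacity C = ρ c_p D = 998.0 × 4196 × 17.17 = 7.19×10^7 J/(m^2 K).
ω = 2π / 5.58×10^7 s = 1.13×10^-7 s⁻¹.
√((Cω)² + λ²) = √((8.09)² + 26.59²) = 27.8 W/(m²·K).
F₀ = A × √((Cω)²+λ²) = 2.246 × 27.8 = 62.4 W/m².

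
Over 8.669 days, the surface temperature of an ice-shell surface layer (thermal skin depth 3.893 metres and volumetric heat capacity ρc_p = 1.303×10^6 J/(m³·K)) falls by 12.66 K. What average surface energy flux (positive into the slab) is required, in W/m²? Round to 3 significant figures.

-85.7

Areal heat capacity C = ρc_p × D = 1.303×10^6 × 3.893 = 5.07×10^6 J/(m²·K).
Required heat per unit area: Q = C ΔT = 5.07×10^6 × -12.66 = -6.42×10^7 J/m².
Flux F = Q / Δt = -6.42×10^7 / 7.49×10^5 s = -85.7 W/m².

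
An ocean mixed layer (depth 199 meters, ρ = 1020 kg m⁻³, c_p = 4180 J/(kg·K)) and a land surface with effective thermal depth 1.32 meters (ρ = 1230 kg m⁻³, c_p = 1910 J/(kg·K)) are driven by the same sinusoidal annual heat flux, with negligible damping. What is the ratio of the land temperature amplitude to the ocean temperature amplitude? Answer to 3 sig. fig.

C_ocean = 1020 × 4180 × 199 = 8.48×10^8 J/(m²·K).
C_land = 1230 × 1910 × 1.32 = 3.10×10^6 J/(m²·K).
Undamped amplitude ∝ 1/C, so A_land/A_ocean = C_ocean/C_land = 274.

274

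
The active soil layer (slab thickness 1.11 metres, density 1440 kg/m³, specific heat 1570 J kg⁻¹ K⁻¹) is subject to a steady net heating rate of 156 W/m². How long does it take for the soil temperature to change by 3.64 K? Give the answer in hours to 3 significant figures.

16.3 hours

Areal heat capacity C = ρ c_p D = 1440 × 1570 × 1.11 = 2.51×10^6 J m⁻² K⁻¹.
Time required: Δt = C ΔT / F = 2.51×10^6 × 3.64 / 156 = 58600 s.
In hours: 58600 s / (3600 s/hour) = 16.3 hours.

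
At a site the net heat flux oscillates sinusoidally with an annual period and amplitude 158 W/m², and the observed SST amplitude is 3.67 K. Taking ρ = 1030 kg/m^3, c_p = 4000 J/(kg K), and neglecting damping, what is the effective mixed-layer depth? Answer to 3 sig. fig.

52.4 m

ω = 2π / 3.15×10^7 s = 1.99×10^-7 s⁻¹.
Required C = F₀ / (A ω) = 158 / (3.67 × 1.99×10^-7) = 2.16×10^8 J/(m²·K).
D = C / (ρ c_p) = 2.16×10^8 / (1030 × 4000) = 52.4 m.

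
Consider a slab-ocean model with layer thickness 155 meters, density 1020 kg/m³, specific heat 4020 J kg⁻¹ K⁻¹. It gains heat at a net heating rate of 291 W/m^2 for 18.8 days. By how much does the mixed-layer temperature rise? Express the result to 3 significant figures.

Areal heat capacity C = ρ c_p D = 1020 × 4020 × 155 = 6.36×10^8 J m⁻² K⁻¹.
Net heat input Q = F Δt = 291 × (18.8 days × 86400 s/day) = 4.73×10^8 J/m².
ΔT = Q / C = 4.73×10^8 / 6.36×10^8 = 0.744 K.

0.744 K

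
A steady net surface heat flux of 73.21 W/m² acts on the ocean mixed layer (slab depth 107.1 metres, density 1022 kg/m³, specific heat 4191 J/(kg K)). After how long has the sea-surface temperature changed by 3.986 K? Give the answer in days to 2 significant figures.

290 days

Areal heat capacity C = ρ c_p D = 1022 × 4191 × 107.1 = 4.59×10^8 J m⁻² K⁻¹.
Time required: Δt = C ΔT / F = 4.59×10^8 × 3.986 / 73.21 = 2.50×10^7 s.
In days: 2.50×10^7 s / (86400 s/day) = 289 days.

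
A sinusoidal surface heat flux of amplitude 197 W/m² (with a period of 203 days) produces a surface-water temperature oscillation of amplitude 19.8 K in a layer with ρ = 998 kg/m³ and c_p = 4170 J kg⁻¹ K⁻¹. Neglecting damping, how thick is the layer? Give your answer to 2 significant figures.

6.7 m

ω = 2π / 1.75×10^7 s = 3.58×10^-7 s⁻¹.
Required C = F₀ / (A ω) = 197 / (19.8 × 3.58×10^-7) = 2.78×10^7 J/(m²·K).
D = C / (ρ c_p) = 2.78×10^7 / (998 × 4170) = 6.67 m.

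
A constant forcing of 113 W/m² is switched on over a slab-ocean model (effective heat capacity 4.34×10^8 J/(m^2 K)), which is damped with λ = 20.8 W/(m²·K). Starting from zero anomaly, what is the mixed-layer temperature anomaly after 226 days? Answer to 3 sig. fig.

3.30 K

Areal heat capacity C = 4.34×10^8 J/(m^2 K) (given).
τ = C / λ = 4.34×10^8 / 20.8 = 2.09×10^7 s.
Equilibrium anomaly ΔT_eq = F / λ = 113 / 20.8 = 5.43 K.
t = 226 days = 1.95×10^7 s, so t/τ = 0.936.
ΔT(t) = ΔT_eq (1 − e^(−t/τ)) = 5.43 × (1 − e^−0.936) = 3.30 K.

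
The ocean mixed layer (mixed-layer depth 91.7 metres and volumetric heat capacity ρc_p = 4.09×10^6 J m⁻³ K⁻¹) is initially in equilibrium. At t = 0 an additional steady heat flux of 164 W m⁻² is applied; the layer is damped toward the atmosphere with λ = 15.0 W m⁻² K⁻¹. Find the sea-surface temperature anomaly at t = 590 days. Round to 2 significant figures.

9.5 K

Areal heat capacity C = ρc_p × D = 4.09×10^6 × 91.7 = 3.75×10^8 J/(m^2 K).
τ = C / λ = 3.75×10^8 / 15.0 = 2.50×10^7 s.
Equilibrium anomaly ΔT_eq = F / λ = 164 / 15.0 = 10.9 K.
t = 590 days = 5.10×10^7 s, so t/τ = 2.04.
ΔT(t) = ΔT_eq (1 − e^(−t/τ)) = 10.9 × (1 − e^−2.04) = 9.51 K.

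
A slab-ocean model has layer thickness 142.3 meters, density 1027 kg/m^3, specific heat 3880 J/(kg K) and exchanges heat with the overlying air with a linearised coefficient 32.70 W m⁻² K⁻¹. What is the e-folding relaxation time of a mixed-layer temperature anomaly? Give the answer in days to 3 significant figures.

Areal heat capacity C = ρ c_p D = 1027 × 3880 × 142.3 = 5.67×10^8 J m⁻² K⁻¹.
Relaxation time τ = C / λ = 5.67×10^8 / 32.70 = 1.73×10^7 s.
In days: 1.73×10^7 s / (86400 s/day) = 201 days.

201 days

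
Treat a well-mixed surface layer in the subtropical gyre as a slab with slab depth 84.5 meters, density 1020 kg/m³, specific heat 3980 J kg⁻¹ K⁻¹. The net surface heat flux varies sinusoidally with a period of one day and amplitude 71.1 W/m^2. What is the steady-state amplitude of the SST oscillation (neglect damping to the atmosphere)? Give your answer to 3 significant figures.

Areal heat capacity C = ρ c_p D = 1020 × 3980 × 84.5 = 3.43×10^8 J m⁻² K⁻¹.
Angular frequency ω = 2π / T = 2π / 86400 s = 7.27×10^-5 s⁻¹.
Cω = 3.43×10^8 × 7.27×10^-5 = 24900 W/(m²·K).
Amplitude A = F₀ / (Cω) = 71.1 / 24900 = 0.00285 K.

0.00285 K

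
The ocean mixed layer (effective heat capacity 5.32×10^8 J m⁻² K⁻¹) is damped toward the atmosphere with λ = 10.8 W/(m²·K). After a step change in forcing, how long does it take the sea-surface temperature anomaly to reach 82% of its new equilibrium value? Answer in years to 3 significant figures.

2.68 years

Areal heat capacity C = 5.32×10^8 J m⁻² K⁻¹ (given).
τ = C / λ = 5.32×10^8 / 10.8 = 4.93×10^7 s.
Fraction reached: 1 − e^(−t/τ) = 0.82 ⇒ t = −τ ln(1 − 0.82) = τ × 1.71.
t = 8.45×10^7 s = 2.68 years.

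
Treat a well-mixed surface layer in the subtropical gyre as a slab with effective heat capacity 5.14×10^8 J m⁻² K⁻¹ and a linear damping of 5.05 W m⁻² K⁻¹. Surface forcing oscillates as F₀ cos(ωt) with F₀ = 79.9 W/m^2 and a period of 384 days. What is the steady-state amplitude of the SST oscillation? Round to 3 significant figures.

Areal heat capacity C = 5.14×10^8 J m⁻² K⁻¹ (given).
Angular frequency ω = 2π / T = 2π / 3.32×10^7 s = 1.89×10^-7 s⁻¹.
√((Cω)² + λ²) = √((97.3)² + 5.05²) = 97.5 W/(m²·K).
Amplitude A = F₀ / √((Cω)²+λ²) = 79.9 / 97.5 = 0.820 K.

0.820 K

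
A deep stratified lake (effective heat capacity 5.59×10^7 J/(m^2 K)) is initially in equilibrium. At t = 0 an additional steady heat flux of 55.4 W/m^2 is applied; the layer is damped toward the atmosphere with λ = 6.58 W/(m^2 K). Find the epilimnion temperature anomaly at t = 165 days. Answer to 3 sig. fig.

Areal heat capacity C = 5.59×10^7 J/(m^2 K) (given).
τ = C / λ = 5.59×10^7 / 6.58 = 8.50×10^6 s.
Equilibrium anomaly ΔT_eq = F / λ = 55.4 / 6.58 = 8.42 K.
t = 165 days = 1.43×10^7 s, so t/τ = 1.68.
ΔT(t) = ΔT_eq (1 − e^(−t/τ)) = 8.42 × (1 − e^−1.68) = 6.85 K.

6.85 K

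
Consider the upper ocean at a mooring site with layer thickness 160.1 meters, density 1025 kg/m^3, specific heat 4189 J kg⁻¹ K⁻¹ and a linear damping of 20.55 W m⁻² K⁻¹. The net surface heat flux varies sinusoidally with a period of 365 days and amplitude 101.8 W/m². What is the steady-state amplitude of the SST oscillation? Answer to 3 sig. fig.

Areal heat capacity C = ρ c_p D = 1025 × 4189 × 160.1 = 6.87×10^8 J/(m²·K).
Angular frequency ω = 2π / T = 2π / 3.15×10^7 s = 1.99×10^-7 s⁻¹.
√((Cω)² + λ²) = √((137)² + 20.55²) = 138 W/(m²·K).
Amplitude A = F₀ / √((Cω)²+λ²) = 101.8 / 138 = 0.735 K.

0.735 K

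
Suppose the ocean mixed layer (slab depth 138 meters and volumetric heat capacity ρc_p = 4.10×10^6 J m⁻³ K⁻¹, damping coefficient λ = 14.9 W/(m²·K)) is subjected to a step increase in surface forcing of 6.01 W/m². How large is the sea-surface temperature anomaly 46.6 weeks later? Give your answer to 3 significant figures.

0.211 K

Areal heat capacity C = ρc_p × D = 4.10×10^6 × 138 = 5.66×10^8 J/(m^2 K).
τ = C / λ = 5.66×10^8 / 14.9 = 3.80×10^7 s.
Equilibrium anomaly ΔT_eq = F / λ = 6.01 / 14.9 = 0.403 K.
t = 46.6 weeks = 2.82×10^7 s, so t/τ = 0.742.
ΔT(t) = ΔT_eq (1 − e^(−t/τ)) = 0.403 × (1 − e^−0.742) = 0.211 K.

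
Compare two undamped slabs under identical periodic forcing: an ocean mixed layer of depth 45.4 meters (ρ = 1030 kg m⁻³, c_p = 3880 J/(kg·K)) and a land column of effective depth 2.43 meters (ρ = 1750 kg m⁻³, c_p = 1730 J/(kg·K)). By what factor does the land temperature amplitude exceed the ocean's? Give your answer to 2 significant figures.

C_ocean = 1030 × 3880 × 45.4 = 1.81×10^8 J/(m²·K).
C_land = 1750 × 1730 × 2.43 = 7.36×10^6 J/(m²·K).
Undamped amplitude ∝ 1/C, so A_land/A_ocean = C_ocean/C_land = 24.7.

25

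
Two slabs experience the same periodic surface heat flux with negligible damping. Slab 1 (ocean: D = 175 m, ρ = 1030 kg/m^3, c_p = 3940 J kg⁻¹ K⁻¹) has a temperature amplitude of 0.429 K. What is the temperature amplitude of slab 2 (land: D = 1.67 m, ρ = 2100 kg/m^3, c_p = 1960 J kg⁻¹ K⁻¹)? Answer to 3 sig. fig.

C_ocean = 7.10×10^8 J/(m²·K); C_land = 6.87×10^6 J/(m²·K).
A ∝ 1/C ⇒ A_land = A_ocean × C_ocean/C_land = 0.429 × 103 = 44.3 K.

44.3 K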